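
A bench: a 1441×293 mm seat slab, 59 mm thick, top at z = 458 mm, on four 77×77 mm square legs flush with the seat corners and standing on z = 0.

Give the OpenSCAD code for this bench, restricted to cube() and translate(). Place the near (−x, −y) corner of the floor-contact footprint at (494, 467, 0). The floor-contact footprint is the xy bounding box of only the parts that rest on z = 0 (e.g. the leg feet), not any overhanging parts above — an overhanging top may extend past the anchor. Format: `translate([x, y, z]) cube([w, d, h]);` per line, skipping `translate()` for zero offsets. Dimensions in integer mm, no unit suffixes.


translate([494, 467, 399]) cube([1441, 293, 59]);
translate([494, 467, 0]) cube([77, 77, 399]);
translate([494, 683, 0]) cube([77, 77, 399]);
translate([1858, 467, 0]) cube([77, 77, 399]);
translate([1858, 683, 0]) cube([77, 77, 399]);


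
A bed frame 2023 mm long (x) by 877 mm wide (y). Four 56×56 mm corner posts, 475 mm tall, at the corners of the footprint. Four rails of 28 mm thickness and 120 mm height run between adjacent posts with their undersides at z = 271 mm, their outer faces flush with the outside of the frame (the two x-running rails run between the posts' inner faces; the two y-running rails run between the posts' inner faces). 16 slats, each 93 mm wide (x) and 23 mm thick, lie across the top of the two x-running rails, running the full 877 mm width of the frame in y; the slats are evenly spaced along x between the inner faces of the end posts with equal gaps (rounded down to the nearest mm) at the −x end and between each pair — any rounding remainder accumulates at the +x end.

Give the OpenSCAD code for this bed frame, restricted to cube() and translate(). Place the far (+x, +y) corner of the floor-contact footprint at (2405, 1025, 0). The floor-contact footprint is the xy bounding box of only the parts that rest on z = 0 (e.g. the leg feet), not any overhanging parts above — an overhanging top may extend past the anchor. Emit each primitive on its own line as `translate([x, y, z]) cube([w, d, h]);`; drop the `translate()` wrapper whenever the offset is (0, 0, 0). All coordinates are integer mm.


translate([382, 148, 0]) cube([56, 56, 475]);
translate([382, 969, 0]) cube([56, 56, 475]);
translate([2349, 148, 0]) cube([56, 56, 475]);
translate([2349, 969, 0]) cube([56, 56, 475]);
translate([438, 148, 271]) cube([1911, 28, 120]);
translate([438, 997, 271]) cube([1911, 28, 120]);
translate([382, 204, 271]) cube([28, 765, 120]);
translate([2377, 204, 271]) cube([28, 765, 120]);
translate([462, 148, 391]) cube([93, 877, 23]);
translate([579, 148, 391]) cube([93, 877, 23]);
translate([696, 148, 391]) cube([93, 877, 23]);
translate([813, 148, 391]) cube([93, 877, 23]);
translate([930, 148, 391]) cube([93, 877, 23]);
translate([1047, 148, 391]) cube([93, 877, 23]);
translate([1164, 148, 391]) cube([93, 877, 23]);
translate([1281, 148, 391]) cube([93, 877, 23]);
translate([1398, 148, 391]) cube([93, 877, 23]);
translate([1515, 148, 391]) cube([93, 877, 23]);
translate([1632, 148, 391]) cube([93, 877, 23]);
translate([1749, 148, 391]) cube([93, 877, 23]);
translate([1866, 148, 391]) cube([93, 877, 23]);
translate([1983, 148, 391]) cube([93, 877, 23]);
translate([2100, 148, 391]) cube([93, 877, 23]);
translate([2217, 148, 391]) cube([93, 877, 23]);


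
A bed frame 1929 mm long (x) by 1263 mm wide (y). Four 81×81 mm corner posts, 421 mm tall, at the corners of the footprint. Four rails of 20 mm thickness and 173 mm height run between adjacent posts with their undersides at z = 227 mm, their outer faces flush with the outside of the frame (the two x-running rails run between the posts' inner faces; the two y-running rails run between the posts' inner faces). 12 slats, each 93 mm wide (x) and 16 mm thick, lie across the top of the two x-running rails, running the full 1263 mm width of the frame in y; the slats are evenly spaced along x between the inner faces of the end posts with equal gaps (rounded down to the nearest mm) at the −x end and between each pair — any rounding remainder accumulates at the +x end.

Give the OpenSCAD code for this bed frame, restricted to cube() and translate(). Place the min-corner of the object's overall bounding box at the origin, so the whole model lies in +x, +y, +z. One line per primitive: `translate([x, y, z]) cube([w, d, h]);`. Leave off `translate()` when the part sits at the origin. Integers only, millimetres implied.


// slat z = rail_z + rail_h = 227 + 173 = 400
// slat gap = ⌊(1767 − 12·93) / 13⌋ = 50
cube([81, 81, 421]);
translate([0, 1182, 0]) cube([81, 81, 421]);
translate([1848, 0, 0]) cube([81, 81, 421]);
translate([1848, 1182, 0]) cube([81, 81, 421]);
translate([81, 0, 227]) cube([1767, 20, 173]);
translate([81, 1243, 227]) cube([1767, 20, 173]);
translate([0, 81, 227]) cube([20, 1101, 173]);
translate([1909, 81, 227]) cube([20, 1101, 173]);
translate([131, 0, 400]) cube([93, 1263, 16]);
translate([274, 0, 400]) cube([93, 1263, 16]);
translate([417, 0, 400]) cube([93, 1263, 16]);
translate([560, 0, 400]) cube([93, 1263, 16]);
translate([703, 0, 400]) cube([93, 1263, 16]);
translate([846, 0, 400]) cube([93, 1263, 16]);
translate([989, 0, 400]) cube([93, 1263, 16]);
translate([1132, 0, 400]) cube([93, 1263, 16]);
translate([1275, 0, 400]) cube([93, 1263, 16]);
translate([1418, 0, 400]) cube([93, 1263, 16]);
translate([1561, 0, 400]) cube([93, 1263, 16]);
translate([1704, 0, 400]) cube([93, 1263, 16]);


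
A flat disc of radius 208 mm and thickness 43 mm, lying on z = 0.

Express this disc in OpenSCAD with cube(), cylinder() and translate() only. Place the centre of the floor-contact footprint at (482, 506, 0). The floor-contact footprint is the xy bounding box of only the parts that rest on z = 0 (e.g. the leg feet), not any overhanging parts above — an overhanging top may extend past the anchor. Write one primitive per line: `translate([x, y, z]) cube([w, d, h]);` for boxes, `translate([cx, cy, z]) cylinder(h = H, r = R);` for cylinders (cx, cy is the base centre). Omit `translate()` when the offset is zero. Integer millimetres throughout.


translate([482, 506, 0]) cylinder(h = 43, r = 208);


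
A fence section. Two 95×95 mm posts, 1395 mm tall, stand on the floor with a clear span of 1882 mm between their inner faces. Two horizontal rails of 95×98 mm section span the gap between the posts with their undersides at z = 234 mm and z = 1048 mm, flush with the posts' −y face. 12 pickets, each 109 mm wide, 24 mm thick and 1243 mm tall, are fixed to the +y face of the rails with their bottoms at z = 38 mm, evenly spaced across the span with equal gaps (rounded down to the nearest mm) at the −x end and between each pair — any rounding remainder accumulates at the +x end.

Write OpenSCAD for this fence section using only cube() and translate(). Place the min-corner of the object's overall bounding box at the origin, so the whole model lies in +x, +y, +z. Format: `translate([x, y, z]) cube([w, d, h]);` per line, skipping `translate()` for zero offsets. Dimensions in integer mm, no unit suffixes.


cube([95, 95, 1395]);
translate([1977, 0, 0]) cube([95, 95, 1395]);
translate([95, 0, 234]) cube([1882, 95, 98]);
translate([95, 0, 1048]) cube([1882, 95, 98]);
translate([139, 95, 38]) cube([109, 24, 1243]);
translate([292, 95, 38]) cube([109, 24, 1243]);
translate([445, 95, 38]) cube([109, 24, 1243]);
translate([598, 95, 38]) cube([109, 24, 1243]);
translate([751, 95, 38]) cube([109, 24, 1243]);
translate([904, 95, 38]) cube([109, 24, 1243]);
translate([1057, 95, 38]) cube([109, 24, 1243]);
translate([1210, 95, 38]) cube([109, 24, 1243]);
translate([1363, 95, 38]) cube([109, 24, 1243]);
translate([1516, 95, 38]) cube([109, 24, 1243]);
translate([1669, 95, 38]) cube([109, 24, 1243]);
translate([1822, 95, 38]) cube([109, 24, 1243]);


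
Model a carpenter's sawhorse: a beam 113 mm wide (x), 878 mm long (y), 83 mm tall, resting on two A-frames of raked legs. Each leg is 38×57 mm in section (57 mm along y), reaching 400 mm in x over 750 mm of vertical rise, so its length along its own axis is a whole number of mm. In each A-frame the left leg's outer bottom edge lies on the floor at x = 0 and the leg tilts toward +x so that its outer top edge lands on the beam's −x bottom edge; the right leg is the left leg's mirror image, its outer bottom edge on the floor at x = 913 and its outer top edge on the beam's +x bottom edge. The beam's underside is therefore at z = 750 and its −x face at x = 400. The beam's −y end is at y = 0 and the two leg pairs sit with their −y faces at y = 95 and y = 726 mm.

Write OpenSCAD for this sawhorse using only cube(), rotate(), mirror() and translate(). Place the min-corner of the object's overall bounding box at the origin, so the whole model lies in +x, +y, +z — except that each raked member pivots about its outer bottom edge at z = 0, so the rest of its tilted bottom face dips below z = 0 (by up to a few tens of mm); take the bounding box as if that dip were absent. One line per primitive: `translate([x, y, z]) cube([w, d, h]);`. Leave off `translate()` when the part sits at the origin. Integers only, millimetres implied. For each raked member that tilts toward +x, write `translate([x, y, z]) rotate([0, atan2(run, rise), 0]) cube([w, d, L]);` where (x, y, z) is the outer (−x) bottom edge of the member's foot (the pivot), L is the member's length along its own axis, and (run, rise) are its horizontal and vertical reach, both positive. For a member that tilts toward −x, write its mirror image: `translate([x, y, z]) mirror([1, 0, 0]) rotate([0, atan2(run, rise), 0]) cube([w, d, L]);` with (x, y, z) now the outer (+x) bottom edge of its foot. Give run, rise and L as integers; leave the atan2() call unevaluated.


// leg length = √(400² + 750²) = 850
// right-leg outer foot x = 2·400 + 113 = 913
// beam min-corner = (400, 0, 750)
translate([400, 0, 750]) cube([113, 878, 83]);
translate([0, 95, 0]) rotate([0, atan2(400, 750), 0]) cube([38, 57, 850]);
translate([913, 95, 0]) mirror([1, 0, 0]) rotate([0, atan2(400, 750), 0]) cube([38, 57, 850]);
translate([0, 726, 0]) rotate([0, atan2(400, 750), 0]) cube([38, 57, 850]);
translate([913, 726, 0]) mirror([1, 0, 0]) rotate([0, atan2(400, 750), 0]) cube([38, 57, 850]);


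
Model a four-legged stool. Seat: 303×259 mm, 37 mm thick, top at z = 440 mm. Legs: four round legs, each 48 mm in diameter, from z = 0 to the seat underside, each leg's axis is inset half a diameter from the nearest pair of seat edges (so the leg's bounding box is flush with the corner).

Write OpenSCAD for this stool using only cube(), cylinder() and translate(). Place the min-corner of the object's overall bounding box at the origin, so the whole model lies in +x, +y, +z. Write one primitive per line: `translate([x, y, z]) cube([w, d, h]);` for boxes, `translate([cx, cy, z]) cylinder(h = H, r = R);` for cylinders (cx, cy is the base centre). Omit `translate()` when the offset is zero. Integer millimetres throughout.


translate([0, 0, 403]) cube([303, 259, 37]);
translate([24, 24, 0]) cylinder(h = 403, r = 24);
translate([279, 24, 0]) cylinder(h = 403, r = 24);
translate([24, 235, 0]) cylinder(h = 403, r = 24);
translate([279, 235, 0]) cylinder(h = 403, r = 24);


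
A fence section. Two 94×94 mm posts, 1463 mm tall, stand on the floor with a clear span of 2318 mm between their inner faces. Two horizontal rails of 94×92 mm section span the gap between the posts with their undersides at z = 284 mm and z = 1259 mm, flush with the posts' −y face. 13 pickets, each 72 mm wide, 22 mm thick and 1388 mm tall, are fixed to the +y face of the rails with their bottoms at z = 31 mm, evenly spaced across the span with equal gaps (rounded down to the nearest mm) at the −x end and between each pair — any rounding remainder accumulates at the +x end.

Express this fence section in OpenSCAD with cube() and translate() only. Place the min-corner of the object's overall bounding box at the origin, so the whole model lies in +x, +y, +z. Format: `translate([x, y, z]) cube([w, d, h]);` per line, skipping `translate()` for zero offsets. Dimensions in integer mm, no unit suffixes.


cube([94, 94, 1463]);
translate([2412, 0, 0]) cube([94, 94, 1463]);
translate([94, 0, 284]) cube([2318, 94, 92]);
translate([94, 0, 1259]) cube([2318, 94, 92]);
translate([192, 94, 31]) cube([72, 22, 1388]);
translate([362, 94, 31]) cube([72, 22, 1388]);
translate([532, 94, 31]) cube([72, 22, 1388]);
translate([702, 94, 31]) cube([72, 22, 1388]);
translate([872, 94, 31]) cube([72, 22, 1388]);
translate([1042, 94, 31]) cube([72, 22, 1388]);
translate([1212, 94, 31]) cube([72, 22, 1388]);
translate([1382, 94, 31]) cube([72, 22, 1388]);
translate([1552, 94, 31]) cube([72, 22, 1388]);
translate([1722, 94, 31]) cube([72, 22, 1388]);
translate([1892, 94, 31]) cube([72, 22, 1388]);
translate([2062, 94, 31]) cube([72, 22, 1388]);
translate([2232, 94, 31]) cube([72, 22, 1388]);


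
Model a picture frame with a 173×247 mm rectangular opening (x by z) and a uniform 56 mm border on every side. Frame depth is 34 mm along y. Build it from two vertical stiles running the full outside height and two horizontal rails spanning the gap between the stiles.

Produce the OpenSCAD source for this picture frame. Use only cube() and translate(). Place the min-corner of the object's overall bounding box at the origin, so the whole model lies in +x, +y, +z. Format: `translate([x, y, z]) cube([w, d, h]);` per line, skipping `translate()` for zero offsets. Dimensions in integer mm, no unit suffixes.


cube([56, 34, 359]);
translate([229, 0, 0]) cube([56, 34, 359]);
translate([56, 0, 0]) cube([173, 34, 56]);
translate([56, 0, 303]) cube([173, 34, 56]);


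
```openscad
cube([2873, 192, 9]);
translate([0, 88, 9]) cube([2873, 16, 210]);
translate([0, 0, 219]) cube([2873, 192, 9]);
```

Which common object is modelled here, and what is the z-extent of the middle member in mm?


An I-beam. The web height is 210 mm.

Two wide flanges with a thin centred web — an I-beam. Overall 228 mm minus two 9 mm flanges gives a web of 228 − 2·9 = 210 mm.


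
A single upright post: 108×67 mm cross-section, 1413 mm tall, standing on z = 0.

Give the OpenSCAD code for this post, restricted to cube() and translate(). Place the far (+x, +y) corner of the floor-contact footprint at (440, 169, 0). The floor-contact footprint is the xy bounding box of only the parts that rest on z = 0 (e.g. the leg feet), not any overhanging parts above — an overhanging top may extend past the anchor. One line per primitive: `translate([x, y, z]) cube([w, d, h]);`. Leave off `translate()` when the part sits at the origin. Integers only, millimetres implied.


translate([332, 102, 0]) cube([108, 67, 1413]);


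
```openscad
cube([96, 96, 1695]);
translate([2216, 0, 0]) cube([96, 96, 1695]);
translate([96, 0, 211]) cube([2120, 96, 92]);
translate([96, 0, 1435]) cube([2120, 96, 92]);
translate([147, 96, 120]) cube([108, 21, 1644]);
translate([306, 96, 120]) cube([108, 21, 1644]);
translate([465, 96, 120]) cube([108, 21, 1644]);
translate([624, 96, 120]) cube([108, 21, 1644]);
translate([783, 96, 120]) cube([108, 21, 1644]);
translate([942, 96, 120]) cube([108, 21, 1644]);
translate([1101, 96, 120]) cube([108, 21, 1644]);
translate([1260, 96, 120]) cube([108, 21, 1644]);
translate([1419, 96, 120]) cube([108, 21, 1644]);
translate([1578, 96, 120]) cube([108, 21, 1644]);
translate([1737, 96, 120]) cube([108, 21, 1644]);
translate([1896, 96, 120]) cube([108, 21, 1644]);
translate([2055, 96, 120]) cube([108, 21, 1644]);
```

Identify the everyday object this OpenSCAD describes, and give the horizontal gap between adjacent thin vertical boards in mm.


A fence section. The picket gap is 51 mm.

Two posts, two rails, 13 pickets — a fence section. Span 2120 mm holds 13 pickets of 108 mm with 14 equal gaps: ⌊(2120 − 13·108) / 14⌋ = 51 mm.


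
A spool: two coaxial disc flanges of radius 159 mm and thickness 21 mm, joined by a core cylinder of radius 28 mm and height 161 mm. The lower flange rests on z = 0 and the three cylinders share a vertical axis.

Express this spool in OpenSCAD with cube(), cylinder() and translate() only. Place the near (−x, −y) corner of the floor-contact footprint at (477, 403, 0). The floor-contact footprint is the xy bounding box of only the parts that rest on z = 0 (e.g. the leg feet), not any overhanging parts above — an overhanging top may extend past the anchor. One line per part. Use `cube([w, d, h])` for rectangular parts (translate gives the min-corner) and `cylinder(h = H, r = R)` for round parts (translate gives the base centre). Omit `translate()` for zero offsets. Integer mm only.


translate([636, 562, 0]) cylinder(h = 21, r = 159);
translate([636, 562, 21]) cylinder(h = 161, r = 28);
translate([636, 562, 182]) cylinder(h = 21, r = 159);


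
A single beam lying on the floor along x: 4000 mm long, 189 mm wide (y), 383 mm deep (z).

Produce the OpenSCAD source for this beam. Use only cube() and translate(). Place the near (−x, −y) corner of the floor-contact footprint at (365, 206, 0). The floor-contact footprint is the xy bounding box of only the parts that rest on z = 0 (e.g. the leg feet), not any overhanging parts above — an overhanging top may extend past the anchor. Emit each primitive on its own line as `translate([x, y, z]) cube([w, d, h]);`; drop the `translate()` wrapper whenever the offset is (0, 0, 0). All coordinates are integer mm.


translate([365, 206, 0]) cube([4000, 189, 383]);


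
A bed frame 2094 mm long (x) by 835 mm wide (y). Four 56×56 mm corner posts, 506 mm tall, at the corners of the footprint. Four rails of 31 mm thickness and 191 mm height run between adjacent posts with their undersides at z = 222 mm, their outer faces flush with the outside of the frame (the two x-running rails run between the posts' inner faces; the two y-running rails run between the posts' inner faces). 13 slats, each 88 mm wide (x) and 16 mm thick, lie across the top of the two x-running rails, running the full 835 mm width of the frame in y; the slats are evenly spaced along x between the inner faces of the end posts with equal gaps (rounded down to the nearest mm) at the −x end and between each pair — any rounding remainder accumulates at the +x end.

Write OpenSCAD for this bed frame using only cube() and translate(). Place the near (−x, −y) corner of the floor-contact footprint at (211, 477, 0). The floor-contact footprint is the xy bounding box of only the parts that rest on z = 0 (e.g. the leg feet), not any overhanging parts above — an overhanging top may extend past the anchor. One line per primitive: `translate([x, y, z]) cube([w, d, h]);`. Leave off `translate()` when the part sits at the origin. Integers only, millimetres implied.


translate([211, 477, 0]) cube([56, 56, 506]);
translate([211, 1256, 0]) cube([56, 56, 506]);
translate([2249, 477, 0]) cube([56, 56, 506]);
translate([2249, 1256, 0]) cube([56, 56, 506]);
translate([267, 477, 222]) cube([1982, 31, 191]);
translate([267, 1281, 222]) cube([1982, 31, 191]);
translate([211, 533, 222]) cube([31, 723, 191]);
translate([2274, 533, 222]) cube([31, 723, 191]);
translate([326, 477, 413]) cube([88, 835, 16]);
translate([473, 477, 413]) cube([88, 835, 16]);
translate([620, 477, 413]) cube([88, 835, 16]);
translate([767, 477, 413]) cube([88, 835, 16]);
translate([914, 477, 413]) cube([88, 835, 16]);
translate([1061, 477, 413]) cube([88, 835, 16]);
translate([1208, 477, 413]) cube([88, 835, 16]);
translate([1355, 477, 413]) cube([88, 835, 16]);
translate([1502, 477, 413]) cube([88, 835, 16]);
translate([1649, 477, 413]) cube([88, 835, 16]);
translate([1796, 477, 413]) cube([88, 835, 16]);
translate([1943, 477, 413]) cube([88, 835, 16]);
translate([2090, 477, 413]) cube([88, 835, 16]);


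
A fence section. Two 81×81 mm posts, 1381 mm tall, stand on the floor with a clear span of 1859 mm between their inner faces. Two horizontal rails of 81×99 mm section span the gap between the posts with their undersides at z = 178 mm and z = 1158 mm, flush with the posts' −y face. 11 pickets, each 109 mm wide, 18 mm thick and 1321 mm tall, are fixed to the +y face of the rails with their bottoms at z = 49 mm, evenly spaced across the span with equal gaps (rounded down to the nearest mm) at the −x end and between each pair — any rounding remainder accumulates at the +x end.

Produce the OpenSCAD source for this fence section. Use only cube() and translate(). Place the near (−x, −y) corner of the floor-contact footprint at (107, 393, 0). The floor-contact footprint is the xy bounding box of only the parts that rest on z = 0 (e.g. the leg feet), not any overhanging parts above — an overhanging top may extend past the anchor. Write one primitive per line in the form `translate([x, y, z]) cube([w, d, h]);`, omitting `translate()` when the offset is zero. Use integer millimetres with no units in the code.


translate([107, 393, 0]) cube([81, 81, 1381]);
translate([2047, 393, 0]) cube([81, 81, 1381]);
translate([188, 393, 178]) cube([1859, 81, 99]);
translate([188, 393, 1158]) cube([1859, 81, 99]);
translate([243, 474, 49]) cube([109, 18, 1321]);
translate([407, 474, 49]) cube([109, 18, 1321]);
translate([571, 474, 49]) cube([109, 18, 1321]);
translate([735, 474, 49]) cube([109, 18, 1321]);
translate([899, 474, 49]) cube([109, 18, 1321]);
translate([1063, 474, 49]) cube([109, 18, 1321]);
translate([1227, 474, 49]) cube([109, 18, 1321]);
translate([1391, 474, 49]) cube([109, 18, 1321]);
translate([1555, 474, 49]) cube([109, 18, 1321]);
translate([1719, 474, 49]) cube([109, 18, 1321]);
translate([1883, 474, 49]) cube([109, 18, 1321]);


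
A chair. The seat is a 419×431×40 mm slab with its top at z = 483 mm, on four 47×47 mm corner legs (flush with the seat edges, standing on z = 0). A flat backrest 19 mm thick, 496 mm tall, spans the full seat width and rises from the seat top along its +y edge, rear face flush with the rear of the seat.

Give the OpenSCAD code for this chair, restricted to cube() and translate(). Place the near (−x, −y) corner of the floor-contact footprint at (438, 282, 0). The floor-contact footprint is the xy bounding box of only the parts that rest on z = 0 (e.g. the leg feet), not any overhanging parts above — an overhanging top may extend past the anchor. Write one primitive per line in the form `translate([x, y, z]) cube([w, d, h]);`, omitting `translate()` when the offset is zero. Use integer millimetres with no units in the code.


// leg_h = 483 - 40 = 443
translate([438, 282, 443]) cube([419, 431, 40]);
translate([438, 282, 0]) cube([47, 47, 443]);
translate([810, 282, 0]) cube([47, 47, 443]);
translate([438, 666, 0]) cube([47, 47, 443]);
translate([810, 666, 0]) cube([47, 47, 443]);
translate([438, 694, 483]) cube([419, 19, 496]);


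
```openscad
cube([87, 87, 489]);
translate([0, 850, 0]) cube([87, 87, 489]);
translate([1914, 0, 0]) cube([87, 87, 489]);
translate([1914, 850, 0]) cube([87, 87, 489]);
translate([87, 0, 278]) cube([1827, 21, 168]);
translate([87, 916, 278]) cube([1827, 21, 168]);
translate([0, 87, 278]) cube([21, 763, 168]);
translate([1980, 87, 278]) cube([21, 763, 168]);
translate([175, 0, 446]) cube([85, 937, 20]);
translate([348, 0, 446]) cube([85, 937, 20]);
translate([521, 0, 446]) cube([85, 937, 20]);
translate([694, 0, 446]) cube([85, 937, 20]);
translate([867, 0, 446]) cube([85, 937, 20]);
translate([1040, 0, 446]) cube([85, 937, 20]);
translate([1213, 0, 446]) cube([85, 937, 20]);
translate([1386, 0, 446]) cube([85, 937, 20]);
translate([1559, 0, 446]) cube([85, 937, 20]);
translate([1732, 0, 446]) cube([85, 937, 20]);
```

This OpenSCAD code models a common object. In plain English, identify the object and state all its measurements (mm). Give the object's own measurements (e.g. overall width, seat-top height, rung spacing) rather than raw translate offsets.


A bed frame 2001 mm long (x) by 937 mm wide (y). Four 87×87 mm corner posts, 489 mm tall, at the corners of the footprint. Four rails of 21 mm thickness and 168 mm height run between adjacent posts with their undersides at z = 278 mm, their outer faces flush with the outside of the frame (the two x-running rails run between the posts' inner faces; the two y-running rails run between the posts' inner faces). 10 slats, each 85 mm wide (x) and 20 mm thick, lie across the top of the two x-running rails, running the full 937 mm width of the frame in y; along x they sit between the end posts with a 88 mm gap after the −x posts and between neighbouring slats, leaving 97 mm before the +x posts.


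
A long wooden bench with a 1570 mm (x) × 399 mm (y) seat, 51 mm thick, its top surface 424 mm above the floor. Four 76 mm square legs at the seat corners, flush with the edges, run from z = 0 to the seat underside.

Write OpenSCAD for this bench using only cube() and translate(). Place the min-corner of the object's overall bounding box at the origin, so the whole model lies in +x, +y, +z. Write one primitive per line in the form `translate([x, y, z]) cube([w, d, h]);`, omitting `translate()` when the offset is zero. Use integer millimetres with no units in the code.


translate([0, 0, 373]) cube([1570, 399, 51]);
cube([76, 76, 373]);
translate([0, 323, 0]) cube([76, 76, 373]);
translate([1494, 0, 0]) cube([76, 76, 373]);
translate([1494, 323, 0]) cube([76, 76, 373]);


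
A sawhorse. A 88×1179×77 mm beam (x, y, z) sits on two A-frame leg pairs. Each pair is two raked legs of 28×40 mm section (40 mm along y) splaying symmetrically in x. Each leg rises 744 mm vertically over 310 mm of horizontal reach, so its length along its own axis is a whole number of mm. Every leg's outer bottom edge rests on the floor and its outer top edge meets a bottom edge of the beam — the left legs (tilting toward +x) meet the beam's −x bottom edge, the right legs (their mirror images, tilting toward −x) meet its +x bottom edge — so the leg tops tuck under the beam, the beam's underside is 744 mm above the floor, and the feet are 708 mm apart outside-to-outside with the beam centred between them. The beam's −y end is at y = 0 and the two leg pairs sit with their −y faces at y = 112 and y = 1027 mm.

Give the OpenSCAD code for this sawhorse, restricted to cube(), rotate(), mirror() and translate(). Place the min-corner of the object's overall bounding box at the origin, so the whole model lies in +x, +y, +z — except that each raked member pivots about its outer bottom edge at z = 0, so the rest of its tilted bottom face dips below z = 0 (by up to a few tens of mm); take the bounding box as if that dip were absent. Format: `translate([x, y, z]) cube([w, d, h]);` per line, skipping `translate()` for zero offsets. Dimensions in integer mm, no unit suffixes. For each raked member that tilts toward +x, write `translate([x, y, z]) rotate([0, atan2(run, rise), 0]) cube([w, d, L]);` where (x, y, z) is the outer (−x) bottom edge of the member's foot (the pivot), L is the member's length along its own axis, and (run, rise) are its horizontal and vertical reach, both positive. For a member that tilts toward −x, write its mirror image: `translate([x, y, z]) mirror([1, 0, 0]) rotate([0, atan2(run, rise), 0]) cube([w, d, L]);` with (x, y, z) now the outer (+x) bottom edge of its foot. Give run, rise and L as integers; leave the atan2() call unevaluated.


translate([310, 0, 744]) cube([88, 1179, 77]);
translate([0, 112, 0]) rotate([0, atan2(310, 744), 0]) cube([28, 40, 806]);
translate([708, 112, 0]) mirror([1, 0, 0]) rotate([0, atan2(310, 744), 0]) cube([28, 40, 806]);
translate([0, 1027, 0]) rotate([0, atan2(310, 744), 0]) cube([28, 40, 806]);
translate([708, 1027, 0]) mirror([1, 0, 0]) rotate([0, atan2(310, 744), 0]) cube([28, 40, 806]);


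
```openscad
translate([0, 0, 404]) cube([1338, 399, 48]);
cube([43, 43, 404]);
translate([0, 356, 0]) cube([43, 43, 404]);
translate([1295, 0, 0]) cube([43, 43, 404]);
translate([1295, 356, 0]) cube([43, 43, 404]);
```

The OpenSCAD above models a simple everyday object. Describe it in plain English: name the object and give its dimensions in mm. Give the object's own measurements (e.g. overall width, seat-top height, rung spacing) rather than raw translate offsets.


A long wooden bench with a 1338 mm (x) × 399 mm (y) seat, 48 mm thick, its top surface 452 mm above the floor. Four 43 mm square legs at the seat corners, flush with the edges, run from z = 0 to the seat underside.


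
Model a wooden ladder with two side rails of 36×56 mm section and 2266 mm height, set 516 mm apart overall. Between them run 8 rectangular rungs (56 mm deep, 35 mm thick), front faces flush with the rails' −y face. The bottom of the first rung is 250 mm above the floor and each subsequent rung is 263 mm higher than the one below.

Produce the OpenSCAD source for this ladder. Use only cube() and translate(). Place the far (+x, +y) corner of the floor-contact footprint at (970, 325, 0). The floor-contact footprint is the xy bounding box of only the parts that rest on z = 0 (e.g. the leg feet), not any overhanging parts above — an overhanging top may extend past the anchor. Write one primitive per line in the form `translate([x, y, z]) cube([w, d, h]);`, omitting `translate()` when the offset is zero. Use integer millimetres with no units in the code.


translate([454, 269, 0]) cube([36, 56, 2266]);
translate([934, 269, 0]) cube([36, 56, 2266]);
translate([490, 269, 250]) cube([444, 56, 35]);
translate([490, 269, 513]) cube([444, 56, 35]);
translate([490, 269, 776]) cube([444, 56, 35]);
translate([490, 269, 1039]) cube([444, 56, 35]);
translate([490, 269, 1302]) cube([444, 56, 35]);
translate([490, 269, 1565]) cube([444, 56, 35]);
translate([490, 269, 1828]) cube([444, 56, 35]);
translate([490, 269, 2091]) cube([444, 56, 35]);


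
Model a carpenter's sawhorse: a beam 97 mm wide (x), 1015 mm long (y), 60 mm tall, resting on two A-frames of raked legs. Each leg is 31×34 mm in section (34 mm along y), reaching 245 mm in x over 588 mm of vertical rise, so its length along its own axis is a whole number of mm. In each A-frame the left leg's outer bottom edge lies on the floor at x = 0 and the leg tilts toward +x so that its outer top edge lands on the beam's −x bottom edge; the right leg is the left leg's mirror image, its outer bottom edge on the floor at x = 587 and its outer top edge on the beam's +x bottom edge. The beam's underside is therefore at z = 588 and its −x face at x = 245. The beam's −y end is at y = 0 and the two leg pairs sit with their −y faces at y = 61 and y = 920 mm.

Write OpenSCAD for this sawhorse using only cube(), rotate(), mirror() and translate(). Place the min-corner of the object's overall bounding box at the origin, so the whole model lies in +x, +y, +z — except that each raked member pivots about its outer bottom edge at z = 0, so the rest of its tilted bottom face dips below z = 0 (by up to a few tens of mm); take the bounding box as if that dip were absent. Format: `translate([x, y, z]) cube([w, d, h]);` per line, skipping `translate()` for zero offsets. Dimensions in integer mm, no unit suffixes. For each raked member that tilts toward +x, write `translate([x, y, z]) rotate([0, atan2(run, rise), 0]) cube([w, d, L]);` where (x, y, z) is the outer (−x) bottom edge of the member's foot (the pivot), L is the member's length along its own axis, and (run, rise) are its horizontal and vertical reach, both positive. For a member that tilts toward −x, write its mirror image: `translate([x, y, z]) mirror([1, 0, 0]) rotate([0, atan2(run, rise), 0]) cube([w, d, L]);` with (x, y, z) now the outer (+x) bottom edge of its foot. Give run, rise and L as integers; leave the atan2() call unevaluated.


translate([245, 0, 588]) cube([97, 1015, 60]);
translate([0, 61, 0]) rotate([0, atan2(245, 588), 0]) cube([31, 34, 637]);
translate([587, 61, 0]) mirror([1, 0, 0]) rotate([0, atan2(245, 588), 0]) cube([31, 34, 637]);
translate([0, 920, 0]) rotate([0, atan2(245, 588), 0]) cube([31, 34, 637]);
translate([587, 920, 0]) mirror([1, 0, 0]) rotate([0, atan2(245, 588), 0]) cube([31, 34, 637]);


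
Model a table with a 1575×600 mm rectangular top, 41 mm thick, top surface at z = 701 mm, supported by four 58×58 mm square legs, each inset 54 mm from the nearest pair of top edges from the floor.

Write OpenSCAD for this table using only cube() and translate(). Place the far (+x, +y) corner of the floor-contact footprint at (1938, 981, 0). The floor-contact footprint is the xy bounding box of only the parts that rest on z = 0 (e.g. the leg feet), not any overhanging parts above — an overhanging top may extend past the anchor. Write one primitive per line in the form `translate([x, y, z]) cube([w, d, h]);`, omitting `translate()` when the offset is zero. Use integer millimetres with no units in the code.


translate([417, 435, 660]) cube([1575, 600, 41]);
translate([471, 489, 0]) cube([58, 58, 660]);
translate([1880, 489, 0]) cube([58, 58, 660]);
translate([471, 923, 0]) cube([58, 58, 660]);
translate([1880, 923, 0]) cube([58, 58, 660]);


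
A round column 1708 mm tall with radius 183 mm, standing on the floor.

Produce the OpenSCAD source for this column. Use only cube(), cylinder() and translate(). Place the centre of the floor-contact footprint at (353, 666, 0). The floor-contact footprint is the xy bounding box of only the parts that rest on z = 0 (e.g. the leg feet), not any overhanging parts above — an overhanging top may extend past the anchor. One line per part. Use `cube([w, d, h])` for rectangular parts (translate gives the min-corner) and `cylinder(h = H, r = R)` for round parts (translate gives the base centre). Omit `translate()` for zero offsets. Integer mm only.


translate([353, 666, 0]) cylinder(h = 1708, r = 183);


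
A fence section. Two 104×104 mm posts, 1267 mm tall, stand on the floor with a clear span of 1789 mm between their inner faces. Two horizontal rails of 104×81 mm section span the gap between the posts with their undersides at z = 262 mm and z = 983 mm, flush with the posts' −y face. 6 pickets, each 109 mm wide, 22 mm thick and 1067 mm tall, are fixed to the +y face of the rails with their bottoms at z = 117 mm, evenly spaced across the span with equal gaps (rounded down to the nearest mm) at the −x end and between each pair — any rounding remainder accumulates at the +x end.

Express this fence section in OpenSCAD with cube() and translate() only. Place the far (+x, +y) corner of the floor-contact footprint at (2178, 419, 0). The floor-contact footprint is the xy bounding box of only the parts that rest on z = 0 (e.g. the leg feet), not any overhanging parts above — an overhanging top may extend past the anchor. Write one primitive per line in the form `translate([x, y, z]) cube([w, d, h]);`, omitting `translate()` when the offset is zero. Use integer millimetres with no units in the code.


translate([181, 315, 0]) cube([104, 104, 1267]);
translate([2074, 315, 0]) cube([104, 104, 1267]);
translate([285, 315, 262]) cube([1789, 104, 81]);
translate([285, 315, 983]) cube([1789, 104, 81]);
translate([447, 419, 117]) cube([109, 22, 1067]);
translate([718, 419, 117]) cube([109, 22, 1067]);
translate([989, 419, 117]) cube([109, 22, 1067]);
translate([1260, 419, 117]) cube([109, 22, 1067]);
translate([1531, 419, 117]) cube([109, 22, 1067]);
translate([1802, 419, 117]) cube([109, 22, 1067]);


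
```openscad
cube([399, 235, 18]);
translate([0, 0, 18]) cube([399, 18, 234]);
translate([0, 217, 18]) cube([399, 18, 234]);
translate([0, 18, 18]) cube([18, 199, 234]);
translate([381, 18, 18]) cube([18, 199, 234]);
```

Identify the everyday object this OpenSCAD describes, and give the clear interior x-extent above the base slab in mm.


An open box. The internal width is 363 mm.

A 399×235 base slab with four walls standing on it — an open box. The base is 399 mm wide and the walls are 18 mm thick, so the internal width is 399 − 2 × 18 = 363 mm.


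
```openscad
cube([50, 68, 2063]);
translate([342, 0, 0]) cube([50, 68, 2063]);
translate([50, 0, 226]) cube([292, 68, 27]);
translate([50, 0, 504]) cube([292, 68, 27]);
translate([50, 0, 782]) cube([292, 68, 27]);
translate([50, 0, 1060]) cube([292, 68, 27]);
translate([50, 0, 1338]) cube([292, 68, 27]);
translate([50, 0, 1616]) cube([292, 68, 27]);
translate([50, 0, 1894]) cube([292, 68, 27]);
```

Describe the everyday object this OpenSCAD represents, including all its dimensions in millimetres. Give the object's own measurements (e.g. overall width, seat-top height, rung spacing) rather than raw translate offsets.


A straight ladder. Two 50×68 mm vertical rails, 2063 mm tall, stand 392 mm apart (outside-to-outside) with their front faces coplanar on the −y side. 7 rungs, each 68 mm deep and 27 mm tall, span between the inner faces of the rails, front faces flush with the rails. The lowest rung's underside is at z = 226 mm and rungs are spaced 278 mm apart (underside to underside).


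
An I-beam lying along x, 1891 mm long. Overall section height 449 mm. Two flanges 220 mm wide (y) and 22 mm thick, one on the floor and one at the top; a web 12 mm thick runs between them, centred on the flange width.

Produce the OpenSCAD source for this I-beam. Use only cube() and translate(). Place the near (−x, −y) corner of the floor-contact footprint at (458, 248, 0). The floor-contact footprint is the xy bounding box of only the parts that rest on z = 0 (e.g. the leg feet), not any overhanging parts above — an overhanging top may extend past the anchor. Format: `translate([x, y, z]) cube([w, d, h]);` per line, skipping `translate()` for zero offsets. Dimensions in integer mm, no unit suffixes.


translate([458, 248, 0]) cube([1891, 220, 22]);
translate([458, 352, 22]) cube([1891, 12, 405]);
translate([458, 248, 427]) cube([1891, 220, 22]);


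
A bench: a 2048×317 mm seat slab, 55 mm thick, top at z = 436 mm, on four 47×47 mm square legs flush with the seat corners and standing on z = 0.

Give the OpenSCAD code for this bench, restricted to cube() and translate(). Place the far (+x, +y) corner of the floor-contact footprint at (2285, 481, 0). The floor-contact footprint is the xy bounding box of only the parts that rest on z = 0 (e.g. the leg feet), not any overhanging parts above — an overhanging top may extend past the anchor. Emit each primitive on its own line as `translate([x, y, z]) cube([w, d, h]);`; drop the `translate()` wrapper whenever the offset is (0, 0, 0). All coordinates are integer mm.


translate([237, 164, 381]) cube([2048, 317, 55]);
translate([237, 164, 0]) cube([47, 47, 381]);
translate([237, 434, 0]) cube([47, 47, 381]);
translate([2238, 164, 0]) cube([47, 47, 381]);
translate([2238, 434, 0]) cube([47, 47, 381]);


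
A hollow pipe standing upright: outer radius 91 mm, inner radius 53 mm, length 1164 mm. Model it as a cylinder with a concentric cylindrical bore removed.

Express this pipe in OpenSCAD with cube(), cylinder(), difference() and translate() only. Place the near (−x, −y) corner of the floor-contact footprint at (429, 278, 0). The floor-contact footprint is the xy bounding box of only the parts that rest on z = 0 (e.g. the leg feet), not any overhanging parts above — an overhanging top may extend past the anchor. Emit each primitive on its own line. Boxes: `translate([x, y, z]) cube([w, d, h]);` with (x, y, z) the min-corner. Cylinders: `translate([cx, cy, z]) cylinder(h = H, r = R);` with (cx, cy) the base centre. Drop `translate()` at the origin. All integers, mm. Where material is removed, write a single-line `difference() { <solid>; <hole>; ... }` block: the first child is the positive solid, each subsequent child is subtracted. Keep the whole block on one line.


difference() { translate([520, 369, 0]) cylinder(h = 1164, r = 91); translate([520, 369, 0]) cylinder(h = 1164, r = 53); }


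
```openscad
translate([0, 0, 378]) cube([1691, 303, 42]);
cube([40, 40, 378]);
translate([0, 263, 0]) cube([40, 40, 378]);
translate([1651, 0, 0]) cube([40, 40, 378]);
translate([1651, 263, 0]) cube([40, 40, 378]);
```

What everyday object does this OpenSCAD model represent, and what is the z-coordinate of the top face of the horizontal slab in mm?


A bench. The seat-top height is 420 mm.

A long slab on four corner posts — a bench. The slab sits at z = 378 with thickness 42, so the top is 378 + 42 = 420 mm.
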